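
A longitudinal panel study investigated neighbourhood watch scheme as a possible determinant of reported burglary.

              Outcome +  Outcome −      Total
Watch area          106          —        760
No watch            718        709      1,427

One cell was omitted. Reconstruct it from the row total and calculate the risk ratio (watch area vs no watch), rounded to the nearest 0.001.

0.277

The missing cell is in the exposed row: 760 − 106 = 654.
So a = 106, b = 654, c = 718, d = 709.
RR = [a/(a+b)] / [c/(c+d)] = (106/760) / (718/1427) = 0.13947/0.50315 = 0.27720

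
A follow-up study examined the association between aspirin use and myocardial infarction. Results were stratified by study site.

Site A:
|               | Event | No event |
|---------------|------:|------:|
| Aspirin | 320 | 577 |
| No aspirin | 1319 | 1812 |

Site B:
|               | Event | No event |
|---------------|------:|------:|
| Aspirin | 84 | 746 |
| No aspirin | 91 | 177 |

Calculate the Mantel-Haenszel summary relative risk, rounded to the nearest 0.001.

0.743

RR_MH = Σ(aᵢ·n₀ᵢ/nᵢ) / Σ(cᵢ·n₁ᵢ/nᵢ), with n₁ᵢ = aᵢ+bᵢ (exposed), n₀ᵢ = cᵢ+dᵢ (unexposed), nᵢ = n₁ᵢ+n₀ᵢ.
Stratum 1 (Site A): n₁ = 897, n₀ = 3131, n = 4028; a·n₀/n = 320·3131/4028 = 248.7388; c·n₁/n = 1319·897/4028 = 293.7296
Stratum 2 (Site B): n₁ = 830, n₀ = 268, n = 1098; a·n₀/n = 84·268/1098 = 20.5027; c·n₁/n = 91·830/1098 = 68.7887
RR_MH = (248.7388 + 20.5027) / (293.7296 + 68.7887) = 269.2416 / 362.5183 = 0.74270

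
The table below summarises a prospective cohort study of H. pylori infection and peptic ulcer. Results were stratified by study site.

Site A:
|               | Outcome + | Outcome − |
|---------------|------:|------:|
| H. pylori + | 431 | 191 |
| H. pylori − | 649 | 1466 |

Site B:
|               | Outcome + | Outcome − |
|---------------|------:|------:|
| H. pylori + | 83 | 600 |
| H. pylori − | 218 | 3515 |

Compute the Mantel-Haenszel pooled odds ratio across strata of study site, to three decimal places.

OR_MH = Σ(aᵢdᵢ/nᵢ) / Σ(bᵢcᵢ/nᵢ), where nᵢ is the stratum total.
Stratum 1 (Site A): n = 2737; a·d/n = 431·1466/2737 = 230.8535; b·c/n = 191·649/2737 = 45.2901
Stratum 2 (Site B): n = 4416; a·d/n = 83·3515/4416 = 66.0654; b·c/n = 600·218/4416 = 29.6196
OR_MH = (230.8535 + 66.0654) / (45.2901 + 29.6196) = 296.9189 / 74.9097 = 3.96369

3.964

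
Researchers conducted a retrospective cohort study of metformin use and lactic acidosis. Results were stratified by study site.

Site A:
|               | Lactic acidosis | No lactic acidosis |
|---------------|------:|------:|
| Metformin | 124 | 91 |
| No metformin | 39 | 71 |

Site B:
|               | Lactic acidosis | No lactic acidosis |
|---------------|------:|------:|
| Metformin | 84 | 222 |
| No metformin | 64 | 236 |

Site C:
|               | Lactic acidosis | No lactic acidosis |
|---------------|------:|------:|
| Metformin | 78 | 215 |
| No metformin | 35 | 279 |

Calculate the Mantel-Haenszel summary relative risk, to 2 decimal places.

RR_MH = Σ(aᵢ·n₀ᵢ/nᵢ) / Σ(cᵢ·n₁ᵢ/nᵢ), with n₁ᵢ = aᵢ+bᵢ (exposed), n₀ᵢ = cᵢ+dᵢ (unexposed), nᵢ = n₁ᵢ+n₀ᵢ.
Stratum 1 (Site A): n₁ = 215, n₀ = 110, n = 325; a·n₀/n = 124·110/325 = 41.9692; c·n₁/n = 39·215/325 = 25.8000
Stratum 2 (Site B): n₁ = 306, n₀ = 300, n = 606; a·n₀/n = 84·300/606 = 41.5842; c·n₁/n = 64·306/606 = 32.3168
Stratum 3 (Site C): n₁ = 293, n₀ = 314, n = 607; a·n₀/n = 78·314/607 = 40.3493; c·n₁/n = 35·293/607 = 16.8946
RR_MH = (41.9692 + 41.5842 + 40.3493) / (25.8000 + 32.3168 + 16.8946) = 123.9026 / 75.0114 = 1.65178

1.65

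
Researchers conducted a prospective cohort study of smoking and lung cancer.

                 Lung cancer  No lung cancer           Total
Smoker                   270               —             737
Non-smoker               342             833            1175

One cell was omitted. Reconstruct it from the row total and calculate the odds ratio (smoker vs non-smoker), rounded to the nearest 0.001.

1.408

The missing cell is in the exposed row: 737 − 270 = 467.
So a = 270, b = 467, c = 342, d = 833.
OR = (a·d)/(b·c) = (270 × 833) / (467 × 342) = 224910 / 159714 = 1.40820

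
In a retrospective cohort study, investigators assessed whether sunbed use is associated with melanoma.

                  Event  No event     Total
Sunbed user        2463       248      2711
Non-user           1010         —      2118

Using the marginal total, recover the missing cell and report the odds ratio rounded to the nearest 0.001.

10.895

The missing cell is in the unexposed row: 2118 − 1010 = 1108.
So a = 2463, b = 248, c = 1010, d = 1108.
OR = (a·d)/(b·c) = (2463 × 1108) / (248 × 1010) = 2729004 / 250480 = 10.89510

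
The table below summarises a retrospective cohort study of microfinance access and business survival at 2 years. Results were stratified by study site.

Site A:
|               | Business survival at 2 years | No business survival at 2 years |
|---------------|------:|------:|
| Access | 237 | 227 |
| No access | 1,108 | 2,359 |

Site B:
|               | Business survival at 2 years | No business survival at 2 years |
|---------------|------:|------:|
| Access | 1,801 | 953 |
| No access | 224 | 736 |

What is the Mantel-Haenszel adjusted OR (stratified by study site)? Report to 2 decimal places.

OR_MH = Σ(aᵢdᵢ/nᵢ) / Σ(bᵢcᵢ/nᵢ), where nᵢ is the stratum total.
Stratum 1 (Site A): n = 3931; a·d/n = 237·2359/3931 = 142.2241; b·c/n = 227·1108/3931 = 63.9827
Stratum 2 (Site B): n = 3714; a·d/n = 1801·736/3714 = 356.9025; b·c/n = 953·224/3714 = 57.4777
OR_MH = (142.2241 + 356.9025) / (63.9827 + 57.4777) = 499.1266 / 121.4604 = 4.10938

4.11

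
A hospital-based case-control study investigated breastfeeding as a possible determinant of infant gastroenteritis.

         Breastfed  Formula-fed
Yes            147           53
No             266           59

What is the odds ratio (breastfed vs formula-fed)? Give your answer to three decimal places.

0.615

Reading the table with exposure as columns: a = 147 (Breastfed, case), b = 266 (Breastfed, non-case), c = 53 (Formula-fed, case), d = 59.
OR = (a·d)/(b·c) = (147 × 59) / (266 × 53) = 8673 / 14098 = 0.61519
Exposure is associated with lower odds of infant gastroenteritis (OR = 0.62 < 1).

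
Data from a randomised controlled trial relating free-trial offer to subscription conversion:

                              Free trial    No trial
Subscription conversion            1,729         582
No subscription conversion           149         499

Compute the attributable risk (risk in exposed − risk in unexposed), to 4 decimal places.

Reading the table with exposure as columns: a = 1729 (Free trial, case), b = 149 (Free trial, non-case), c = 582 (No trial, case), d = 499.
Risk in exposed = 1729/1878 = 0.920660; risk in unexposed = 582/1081 = 0.538390.
Risk difference = 0.920660 − 0.538390 = 0.382270

0.3823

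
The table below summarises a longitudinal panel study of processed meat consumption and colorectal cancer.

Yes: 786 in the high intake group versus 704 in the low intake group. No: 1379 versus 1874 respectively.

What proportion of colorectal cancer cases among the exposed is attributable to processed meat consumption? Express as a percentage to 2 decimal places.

From the description: a = 786, b = 1379, c = 704, d = 1874.
Risk in exposed = 786/2165 = 0.36305; risk in unexposed = 704/2578 = 0.27308.
RR = 0.36305/0.27308 = 1.32946
AR% = (RR − 1)/RR × 100 = (1.32946 − 1)/1.32946 × 100 = 24.7814%

24.78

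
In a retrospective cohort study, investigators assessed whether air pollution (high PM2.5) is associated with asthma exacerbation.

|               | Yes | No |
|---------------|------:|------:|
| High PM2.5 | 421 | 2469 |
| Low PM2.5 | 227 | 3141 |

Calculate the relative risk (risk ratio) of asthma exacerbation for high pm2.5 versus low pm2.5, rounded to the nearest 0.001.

2.161

Cells: a = 421, b = 2469, c = 227, d = 3141.
Risk in exposed = 421/2890 = 0.14567; risk in unexposed = 227/3368 = 0.06740.
RR = 0.14567 / 0.06740 = 2.16138
The risk among the exposed is 2.16 times that among the unexposed.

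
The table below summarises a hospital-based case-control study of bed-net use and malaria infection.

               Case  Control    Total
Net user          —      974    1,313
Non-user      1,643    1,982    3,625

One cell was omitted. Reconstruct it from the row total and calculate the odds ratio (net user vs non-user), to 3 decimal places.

The missing cell is in the exposed row: 1313 − 974 = 339.
So a = 339, b = 974, c = 1643, d = 1982.
OR = (a·d)/(b·c) = (339 × 1982) / (974 × 1643) = 671898 / 1600282 = 0.41986

0.420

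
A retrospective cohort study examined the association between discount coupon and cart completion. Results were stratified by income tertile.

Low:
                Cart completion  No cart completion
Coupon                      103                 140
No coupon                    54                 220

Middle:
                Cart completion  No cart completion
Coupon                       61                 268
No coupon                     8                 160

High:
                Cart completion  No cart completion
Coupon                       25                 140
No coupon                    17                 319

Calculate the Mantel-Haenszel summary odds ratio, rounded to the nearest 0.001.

OR_MH = Σ(aᵢdᵢ/nᵢ) / Σ(bᵢcᵢ/nᵢ), where nᵢ is the stratum total.
Stratum 1 (Low): n = 517; a·d/n = 103·220/517 = 43.8298; b·c/n = 140·54/517 = 14.6228
Stratum 2 (Middle): n = 497; a·d/n = 61·160/497 = 19.6378; b·c/n = 268·8/497 = 4.3139
Stratum 3 (High): n = 501; a·d/n = 25·319/501 = 15.9182; b·c/n = 140·17/501 = 4.7505
OR_MH = (43.8298 + 19.6378 + 15.9182) / (14.6228 + 4.3139 + 4.7505) = 79.3858 / 23.6872 = 3.35142

3.351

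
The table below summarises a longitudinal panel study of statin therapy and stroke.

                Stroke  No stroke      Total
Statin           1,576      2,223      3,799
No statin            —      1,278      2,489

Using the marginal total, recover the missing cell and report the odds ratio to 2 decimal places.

0.75

The missing cell is in the unexposed row: 2489 − 1278 = 1211.
So a = 1576, b = 2223, c = 1211, d = 1278.
OR = (a·d)/(b·c) = (1576 × 1278) / (2223 × 1211) = 2014128 / 2692053 = 0.74818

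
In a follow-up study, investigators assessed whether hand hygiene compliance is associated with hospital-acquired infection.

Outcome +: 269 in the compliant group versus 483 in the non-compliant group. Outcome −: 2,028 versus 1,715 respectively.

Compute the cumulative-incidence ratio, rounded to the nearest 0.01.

From the description: a = 269, b = 2028, c = 483, d = 1715.
Risk in exposed = 269/2297 = 0.11711; risk in unexposed = 483/2198 = 0.21975.
RR = 0.11711 / 0.21975 = 0.53293
The risk is 47% lower among the exposed than among the unexposed.

0.53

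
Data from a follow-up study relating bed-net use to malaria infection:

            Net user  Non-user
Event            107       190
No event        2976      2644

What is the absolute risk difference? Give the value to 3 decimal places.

-0.032

Reading the table with exposure as columns: a = 107 (Net user, case), b = 2976 (Net user, non-case), c = 190 (Non-user, case), d = 2644.
Risk in exposed = 107/3083 = 0.034706; risk in unexposed = 190/2834 = 0.067043.
Risk difference = 0.034706 − 0.067043 = -0.032337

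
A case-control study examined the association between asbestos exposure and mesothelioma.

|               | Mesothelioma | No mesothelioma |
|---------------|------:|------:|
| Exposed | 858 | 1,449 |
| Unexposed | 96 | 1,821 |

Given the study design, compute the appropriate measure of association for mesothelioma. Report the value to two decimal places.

Cells: a = 858, b = 1449, c = 96, d = 1821.
This is a case-control study: participants were sampled on outcome status, so risks in the source population cannot be estimated directly — relative risk is not valid here. The odds ratio is the appropriate measure.
OR = (a·d)/(b·c) = (858 × 1821) / (1449 × 96) = 1562418 / 139104 = 11.23201

11.23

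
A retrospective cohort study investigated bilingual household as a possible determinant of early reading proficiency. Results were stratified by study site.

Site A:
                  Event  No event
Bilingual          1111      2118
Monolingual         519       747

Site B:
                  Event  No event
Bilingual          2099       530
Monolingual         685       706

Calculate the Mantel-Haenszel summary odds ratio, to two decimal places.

OR_MH = Σ(aᵢdᵢ/nᵢ) / Σ(bᵢcᵢ/nᵢ), where nᵢ is the stratum total.
Stratum 1 (Site A): n = 4495; a·d/n = 1111·747/4495 = 184.6311; b·c/n = 2118·519/4495 = 244.5477
Stratum 2 (Site B): n = 4020; a·d/n = 2099·706/4020 = 368.6303; b·c/n = 530·685/4020 = 90.3109
OR_MH = (184.6311 + 368.6303) / (244.5477 + 90.3109) = 553.2615 / 334.8587 = 1.65222

1.65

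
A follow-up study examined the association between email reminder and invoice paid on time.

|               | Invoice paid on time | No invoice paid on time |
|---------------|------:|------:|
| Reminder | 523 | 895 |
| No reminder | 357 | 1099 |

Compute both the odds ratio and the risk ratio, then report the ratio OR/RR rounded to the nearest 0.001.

Cells: a = 523, b = 895, c = 357, d = 1099.
OR = (523·1099)/(895·357) = 574777/319515 = 1.79890
Risk in exposed = 523/1418 = 0.36883; risk in unexposed = 357/1456 = 0.24519; RR = 1.50425
OR/RR = 1.79890 / 1.50425 = 1.19589
The outcome is not rare, so the OR lies further from 1 than the RR.

1.196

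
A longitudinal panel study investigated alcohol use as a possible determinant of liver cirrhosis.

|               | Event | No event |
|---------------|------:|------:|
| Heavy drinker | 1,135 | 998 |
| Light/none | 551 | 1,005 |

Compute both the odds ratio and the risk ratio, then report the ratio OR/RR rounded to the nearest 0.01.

1.38

Cells: a = 1135, b = 998, c = 551, d = 1005.
OR = (1135·1005)/(998·551) = 1140675/549898 = 2.07434
Risk in exposed = 1135/2133 = 0.53211; risk in unexposed = 551/1556 = 0.35411; RR = 1.50267
OR/RR = 2.07434 / 1.50267 = 1.38044
The outcome is not rare, so the OR lies further from 1 than the RR.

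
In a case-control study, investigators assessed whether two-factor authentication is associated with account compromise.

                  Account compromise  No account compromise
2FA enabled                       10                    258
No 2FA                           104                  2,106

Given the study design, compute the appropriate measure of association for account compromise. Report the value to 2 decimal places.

Cells: a = 10, b = 258, c = 104, d = 2106.
This is a case-control study: participants were sampled on outcome status, so risks in the source population cannot be estimated directly — relative risk is not valid here. The odds ratio is the appropriate measure.
OR = (a·d)/(b·c) = (10 × 2106) / (258 × 104) = 21060 / 26832 = 0.78488

0.78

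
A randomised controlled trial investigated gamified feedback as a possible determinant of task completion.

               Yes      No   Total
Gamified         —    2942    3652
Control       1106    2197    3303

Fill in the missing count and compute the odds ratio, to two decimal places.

0.48

The missing cell is in the exposed row: 3652 − 2942 = 710.
So a = 710, b = 2942, c = 1106, d = 2197.
OR = (a·d)/(b·c) = (710 × 2197) / (2942 × 1106) = 1559870 / 3253852 = 0.47939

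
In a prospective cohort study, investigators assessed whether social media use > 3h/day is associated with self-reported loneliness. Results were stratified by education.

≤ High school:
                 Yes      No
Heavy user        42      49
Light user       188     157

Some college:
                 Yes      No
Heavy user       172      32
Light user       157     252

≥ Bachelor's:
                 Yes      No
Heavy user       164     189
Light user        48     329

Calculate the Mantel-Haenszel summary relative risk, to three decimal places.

RR_MH = Σ(aᵢ·n₀ᵢ/nᵢ) / Σ(cᵢ·n₁ᵢ/nᵢ), with n₁ᵢ = aᵢ+bᵢ (exposed), n₀ᵢ = cᵢ+dᵢ (unexposed), nᵢ = n₁ᵢ+n₀ᵢ.
Stratum 1 (≤ High school): n₁ = 91, n₀ = 345, n = 436; a·n₀/n = 42·345/436 = 33.2339; c·n₁/n = 188·91/436 = 39.2385
Stratum 2 (Some college): n₁ = 204, n₀ = 409, n = 613; a·n₀/n = 172·409/613 = 114.7602; c·n₁/n = 157·204/613 = 52.2480
Stratum 3 (≥ Bachelor's): n₁ = 353, n₀ = 377, n = 730; a·n₀/n = 164·377/730 = 84.6959; c·n₁/n = 48·353/730 = 23.2110
RR_MH = (33.2339 + 114.7602 + 84.6959) / (39.2385 + 52.2480 + 23.2110) = 232.6900 / 114.6975 = 2.02873

2.029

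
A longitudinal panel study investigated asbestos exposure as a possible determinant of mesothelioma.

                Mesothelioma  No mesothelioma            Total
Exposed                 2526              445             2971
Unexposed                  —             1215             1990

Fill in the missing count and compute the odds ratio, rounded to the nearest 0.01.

The missing cell is in the unexposed row: 1990 − 1215 = 775.
So a = 2526, b = 445, c = 775, d = 1215.
OR = (a·d)/(b·c) = (2526 × 1215) / (445 × 775) = 3069090 / 344875 = 8.89914

8.90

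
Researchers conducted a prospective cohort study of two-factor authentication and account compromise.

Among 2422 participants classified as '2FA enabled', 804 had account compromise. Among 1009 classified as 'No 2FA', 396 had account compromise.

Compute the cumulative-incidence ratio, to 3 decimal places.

0.846

From the description: a = 804, b = 1618, c = 396, d = 613.
Risk in exposed = 804/2422 = 0.33196; risk in unexposed = 396/1009 = 0.39247.
RR = 0.33196 / 0.39247 = 0.84582
The risk is 15% lower among the exposed than among the unexposed.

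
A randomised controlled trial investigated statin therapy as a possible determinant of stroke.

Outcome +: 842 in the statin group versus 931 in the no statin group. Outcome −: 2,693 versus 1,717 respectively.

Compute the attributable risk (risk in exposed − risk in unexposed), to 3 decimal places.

From the description: a = 842, b = 2693, c = 931, d = 1717.
Risk in exposed = 842/3535 = 0.238190; risk in unexposed = 931/2648 = 0.351586.
Risk difference = 0.238190 − 0.351586 = -0.113397

-0.113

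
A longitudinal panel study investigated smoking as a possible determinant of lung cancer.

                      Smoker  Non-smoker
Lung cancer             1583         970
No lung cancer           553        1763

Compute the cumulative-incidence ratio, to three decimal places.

2.088

Reading the table with exposure as columns: a = 1583 (Smoker, case), b = 553 (Smoker, non-case), c = 970 (Non-smoker, case), d = 1763.
Risk in exposed = 1583/2136 = 0.74110; risk in unexposed = 970/2733 = 0.35492.
RR = 0.74110 / 0.35492 = 2.08808
The risk among the exposed is 2.09 times that among the unexposed.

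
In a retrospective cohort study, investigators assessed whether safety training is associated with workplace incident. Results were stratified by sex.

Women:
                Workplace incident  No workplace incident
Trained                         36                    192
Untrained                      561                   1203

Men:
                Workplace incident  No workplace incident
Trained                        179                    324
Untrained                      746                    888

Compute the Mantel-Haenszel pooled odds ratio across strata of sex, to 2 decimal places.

0.57

OR_MH = Σ(aᵢdᵢ/nᵢ) / Σ(bᵢcᵢ/nᵢ), where nᵢ is the stratum total.
Stratum 1 (Women): n = 1992; a·d/n = 36·1203/1992 = 21.7410; b·c/n = 192·561/1992 = 54.0723
Stratum 2 (Men): n = 2137; a·d/n = 179·888/2137 = 74.3809; b·c/n = 324·746/2137 = 113.1044
OR_MH = (21.7410 + 74.3809) / (54.0723 + 113.1044) = 96.1219 / 167.1766 = 0.57497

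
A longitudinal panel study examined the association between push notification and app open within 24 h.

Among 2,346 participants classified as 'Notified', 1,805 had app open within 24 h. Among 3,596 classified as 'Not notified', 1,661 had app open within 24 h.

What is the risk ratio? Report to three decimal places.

1.666

From the description: a = 1805, b = 541, c = 1661, d = 1935.
Risk in exposed = 1805/2346 = 0.76939; risk in unexposed = 1661/3596 = 0.46190.
RR = 0.76939 / 0.46190 = 1.66571
The risk among the exposed is 1.67 times that among the unexposed.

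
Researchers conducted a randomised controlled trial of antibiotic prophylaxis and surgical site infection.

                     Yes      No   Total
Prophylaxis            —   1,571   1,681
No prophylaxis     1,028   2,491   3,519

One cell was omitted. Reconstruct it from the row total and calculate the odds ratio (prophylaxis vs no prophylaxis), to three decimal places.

0.170

The missing cell is in the exposed row: 1681 − 1571 = 110.
So a = 110, b = 1571, c = 1028, d = 2491.
OR = (a·d)/(b·c) = (110 × 2491) / (1571 × 1028) = 274010 / 1614988 = 0.16967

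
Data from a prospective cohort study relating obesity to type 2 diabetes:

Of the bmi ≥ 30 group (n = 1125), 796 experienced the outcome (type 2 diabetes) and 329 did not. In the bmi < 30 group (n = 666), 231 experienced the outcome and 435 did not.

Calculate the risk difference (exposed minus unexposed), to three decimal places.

0.361

From the description: a = 796, b = 329, c = 231, d = 435.
Risk in exposed = 796/1125 = 0.707556; risk in unexposed = 231/666 = 0.346847.
Risk difference = 0.707556 − 0.346847 = 0.360709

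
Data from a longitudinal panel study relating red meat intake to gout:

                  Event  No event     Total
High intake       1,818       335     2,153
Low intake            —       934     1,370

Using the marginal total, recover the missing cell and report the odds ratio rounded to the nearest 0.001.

The missing cell is in the unexposed row: 1370 − 934 = 436.
So a = 1818, b = 335, c = 436, d = 934.
OR = (a·d)/(b·c) = (1818 × 934) / (335 × 436) = 1698012 / 146060 = 11.62544

11.625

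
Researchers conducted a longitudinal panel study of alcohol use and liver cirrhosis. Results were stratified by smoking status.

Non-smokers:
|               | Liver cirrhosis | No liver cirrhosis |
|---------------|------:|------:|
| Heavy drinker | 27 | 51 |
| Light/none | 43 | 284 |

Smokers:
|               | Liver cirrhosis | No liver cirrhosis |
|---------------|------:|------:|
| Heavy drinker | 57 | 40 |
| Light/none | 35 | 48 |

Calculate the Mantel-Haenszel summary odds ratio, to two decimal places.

OR_MH = Σ(aᵢdᵢ/nᵢ) / Σ(bᵢcᵢ/nᵢ), where nᵢ is the stratum total.
Stratum 1 (Non-smokers): n = 405; a·d/n = 27·284/405 = 18.9333; b·c/n = 51·43/405 = 5.4148
Stratum 2 (Smokers): n = 180; a·d/n = 57·48/180 = 15.2000; b·c/n = 40·35/180 = 7.7778
OR_MH = (18.9333 + 15.2000) / (5.4148 + 7.7778) = 34.1333 / 13.1926 = 2.58731

2.59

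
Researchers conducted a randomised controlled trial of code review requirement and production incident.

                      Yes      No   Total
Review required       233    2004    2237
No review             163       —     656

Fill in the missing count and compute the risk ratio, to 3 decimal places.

The missing cell is in the unexposed row: 656 − 163 = 493.
So a = 233, b = 2004, c = 163, d = 493.
RR = [a/(a+b)] / [c/(c+d)] = (233/2237) / (163/656) = 0.10416/0.24848 = 0.41919

0.419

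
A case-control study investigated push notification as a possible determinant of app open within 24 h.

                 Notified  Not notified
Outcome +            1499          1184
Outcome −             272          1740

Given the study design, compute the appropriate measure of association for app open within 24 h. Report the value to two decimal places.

Reading the table with exposure as columns: a = 1499 (Notified, case), b = 272 (Notified, non-case), c = 1184 (Not notified, case), d = 1740.
This is a case-control study: participants were sampled on outcome status, so risks in the source population cannot be estimated directly — relative risk is not valid here. The odds ratio is the appropriate measure.
OR = (a·d)/(b·c) = (1499 × 1740) / (272 × 1184) = 2608260 / 322048 = 8.09898

8.10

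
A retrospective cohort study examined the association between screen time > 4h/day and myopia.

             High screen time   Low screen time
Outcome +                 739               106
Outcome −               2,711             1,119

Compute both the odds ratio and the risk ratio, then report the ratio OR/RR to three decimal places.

1.162

Reading the table with exposure as columns: a = 739 (High screen time, case), b = 2711 (High screen time, non-case), c = 106 (Low screen time, case), d = 1119.
OR = (739·1119)/(2711·106) = 826941/287366 = 2.87766
Risk in exposed = 739/3450 = 0.21420; risk in unexposed = 106/1225 = 0.08653; RR = 2.47546
OR/RR = 2.87766 / 2.47546 = 1.16247
The outcome is not rare, so the OR lies further from 1 than the RR.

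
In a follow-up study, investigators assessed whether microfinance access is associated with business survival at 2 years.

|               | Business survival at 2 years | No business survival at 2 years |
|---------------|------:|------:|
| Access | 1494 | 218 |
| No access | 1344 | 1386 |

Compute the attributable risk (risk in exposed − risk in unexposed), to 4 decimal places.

Cells: a = 1494, b = 218, c = 1344, d = 1386.
Risk in exposed = 1494/1712 = 0.872664; risk in unexposed = 1344/2730 = 0.492308.
Risk difference = 0.872664 − 0.492308 = 0.380356

0.3804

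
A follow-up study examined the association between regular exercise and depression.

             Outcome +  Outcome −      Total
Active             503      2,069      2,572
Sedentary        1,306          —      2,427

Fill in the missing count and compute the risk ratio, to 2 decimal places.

0.36

The missing cell is in the unexposed row: 2427 − 1306 = 1121.
So a = 503, b = 2069, c = 1306, d = 1121.
RR = [a/(a+b)] / [c/(c+d)] = (503/2572) / (1306/2427) = 0.19557/0.53811 = 0.36343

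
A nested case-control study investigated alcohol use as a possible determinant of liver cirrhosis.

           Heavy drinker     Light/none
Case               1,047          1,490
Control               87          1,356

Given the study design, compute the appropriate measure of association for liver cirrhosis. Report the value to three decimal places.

10.952

Reading the table with exposure as columns: a = 1047 (Heavy drinker, case), b = 87 (Heavy drinker, non-case), c = 1490 (Light/none, case), d = 1356.
This is a nested case-control study: participants were sampled on outcome status, so risks in the source population cannot be estimated directly — relative risk is not valid here. The odds ratio is the appropriate measure.
OR = (a·d)/(b·c) = (1047 × 1356) / (87 × 1490) = 1419732 / 129630 = 10.95219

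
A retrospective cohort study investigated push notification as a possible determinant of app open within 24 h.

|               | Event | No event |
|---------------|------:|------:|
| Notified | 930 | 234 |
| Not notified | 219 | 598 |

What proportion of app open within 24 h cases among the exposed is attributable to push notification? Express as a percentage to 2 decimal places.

Cells: a = 930, b = 234, c = 219, d = 598.
Risk in exposed = 930/1164 = 0.79897; risk in unexposed = 219/817 = 0.26805.
RR = 0.79897/0.26805 = 2.98063
AR% = (RR − 1)/RR × 100 = (2.98063 − 1)/2.98063 × 100 = 66.4500%

66.45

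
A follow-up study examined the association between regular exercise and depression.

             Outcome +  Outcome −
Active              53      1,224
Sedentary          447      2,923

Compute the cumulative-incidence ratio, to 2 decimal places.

Cells: a = 53, b = 1224, c = 447, d = 2923.
Risk in exposed = 53/1277 = 0.04150; risk in unexposed = 447/3370 = 0.13264.
RR = 0.04150 / 0.13264 = 0.31290
The risk is 69% lower among the exposed than among the unexposed.

0.31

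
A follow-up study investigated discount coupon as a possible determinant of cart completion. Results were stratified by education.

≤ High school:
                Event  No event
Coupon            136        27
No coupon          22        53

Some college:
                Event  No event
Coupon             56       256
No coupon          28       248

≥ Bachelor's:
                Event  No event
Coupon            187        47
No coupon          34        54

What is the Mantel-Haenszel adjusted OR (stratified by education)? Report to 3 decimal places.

OR_MH = Σ(aᵢdᵢ/nᵢ) / Σ(bᵢcᵢ/nᵢ), where nᵢ is the stratum total.
Stratum 1 (≤ High school): n = 238; a·d/n = 136·53/238 = 30.2857; b·c/n = 27·22/238 = 2.4958
Stratum 2 (Some college): n = 588; a·d/n = 56·248/588 = 23.6190; b·c/n = 256·28/588 = 12.1905
Stratum 3 (≥ Bachelor's): n = 322; a·d/n = 187·54/322 = 31.3602; b·c/n = 47·34/322 = 4.9627
OR_MH = (30.2857 + 23.6190 + 31.3602) / (2.4958 + 12.1905 + 4.9627) = 85.2650 / 19.6490 = 4.33941

4.339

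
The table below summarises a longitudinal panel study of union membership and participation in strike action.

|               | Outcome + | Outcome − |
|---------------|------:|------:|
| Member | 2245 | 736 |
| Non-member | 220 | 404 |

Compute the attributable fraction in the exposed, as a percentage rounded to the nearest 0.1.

Cells: a = 2245, b = 736, c = 220, d = 404.
Risk in exposed = 2245/2981 = 0.75310; risk in unexposed = 220/624 = 0.35256.
RR = 0.75310/0.35256 = 2.13607
AR% = (RR − 1)/RR × 100 = (2.13607 − 1)/2.13607 × 100 = 53.1851%

53.2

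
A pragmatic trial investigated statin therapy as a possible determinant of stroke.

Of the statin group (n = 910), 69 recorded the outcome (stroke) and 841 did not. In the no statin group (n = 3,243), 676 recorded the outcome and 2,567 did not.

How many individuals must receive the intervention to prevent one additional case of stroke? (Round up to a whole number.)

Risk in treated group = 69/910 = 0.07582; risk in control = 676/3243 = 0.20845.
Absolute risk reduction = 0.20845 − 0.07582 = 0.13262
NNT = 1 / ARR = 1 / 0.13262 = 7.540 → round up → 8

8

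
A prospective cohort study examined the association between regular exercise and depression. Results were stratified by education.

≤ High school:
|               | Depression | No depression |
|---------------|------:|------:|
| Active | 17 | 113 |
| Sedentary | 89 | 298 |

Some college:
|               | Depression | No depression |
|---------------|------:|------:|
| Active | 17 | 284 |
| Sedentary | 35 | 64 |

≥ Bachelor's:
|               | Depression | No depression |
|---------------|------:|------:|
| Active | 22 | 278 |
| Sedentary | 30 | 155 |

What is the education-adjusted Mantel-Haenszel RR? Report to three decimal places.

0.376

RR_MH = Σ(aᵢ·n₀ᵢ/nᵢ) / Σ(cᵢ·n₁ᵢ/nᵢ), with n₁ᵢ = aᵢ+bᵢ (exposed), n₀ᵢ = cᵢ+dᵢ (unexposed), nᵢ = n₁ᵢ+n₀ᵢ.
Stratum 1 (≤ High school): n₁ = 130, n₀ = 387, n = 517; a·n₀/n = 17·387/517 = 12.7253; c·n₁/n = 89·130/517 = 22.3791
Stratum 2 (Some college): n₁ = 301, n₀ = 99, n = 400; a·n₀/n = 17·99/400 = 4.2075; c·n₁/n = 35·301/400 = 26.3375
Stratum 3 (≥ Bachelor's): n₁ = 300, n₀ = 185, n = 485; a·n₀/n = 22·185/485 = 8.3918; c·n₁/n = 30·300/485 = 18.5567
RR_MH = (12.7253 + 4.2075 + 8.3918) / (22.3791 + 26.3375 + 18.5567) = 25.3246 / 67.2733 = 0.37644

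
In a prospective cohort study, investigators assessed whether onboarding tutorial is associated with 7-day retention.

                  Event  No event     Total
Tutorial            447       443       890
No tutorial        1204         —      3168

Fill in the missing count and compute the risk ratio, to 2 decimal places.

The missing cell is in the unexposed row: 3168 − 1204 = 1964.
So a = 447, b = 443, c = 1204, d = 1964.
RR = [a/(a+b)] / [c/(c+d)] = (447/890) / (1204/3168) = 0.50225/0.38005 = 1.32153

1.32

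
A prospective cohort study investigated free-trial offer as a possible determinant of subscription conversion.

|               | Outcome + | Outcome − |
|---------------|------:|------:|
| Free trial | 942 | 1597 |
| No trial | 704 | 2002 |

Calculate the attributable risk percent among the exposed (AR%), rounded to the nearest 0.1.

Cells: a = 942, b = 1597, c = 704, d = 2002.
Risk in exposed = 942/2539 = 0.37101; risk in unexposed = 704/2706 = 0.26016.
RR = 0.37101/0.26016 = 1.42608
AR% = (RR − 1)/RR × 100 = (1.42608 − 1)/1.42608 × 100 = 29.8776%

29.9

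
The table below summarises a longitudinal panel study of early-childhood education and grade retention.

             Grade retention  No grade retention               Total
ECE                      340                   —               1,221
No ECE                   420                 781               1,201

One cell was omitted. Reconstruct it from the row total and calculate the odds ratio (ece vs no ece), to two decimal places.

0.72

The missing cell is in the exposed row: 1221 − 340 = 881.
So a = 340, b = 881, c = 420, d = 781.
OR = (a·d)/(b·c) = (340 × 781) / (881 × 420) = 265540 / 370020 = 0.71764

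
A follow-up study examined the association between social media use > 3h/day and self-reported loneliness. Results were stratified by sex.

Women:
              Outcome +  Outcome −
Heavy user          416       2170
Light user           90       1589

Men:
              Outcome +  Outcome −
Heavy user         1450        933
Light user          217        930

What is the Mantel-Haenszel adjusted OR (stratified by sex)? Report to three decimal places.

5.206

OR_MH = Σ(aᵢdᵢ/nᵢ) / Σ(bᵢcᵢ/nᵢ), where nᵢ is the stratum total.
Stratum 1 (Women): n = 4265; a·d/n = 416·1589/4265 = 154.9880; b·c/n = 2170·90/4265 = 45.7913
Stratum 2 (Men): n = 3530; a·d/n = 1450·930/3530 = 382.0113; b·c/n = 933·217/3530 = 57.3544
OR_MH = (154.9880 + 382.0113) / (45.7913 + 57.3544) = 536.9994 / 103.1457 = 5.20622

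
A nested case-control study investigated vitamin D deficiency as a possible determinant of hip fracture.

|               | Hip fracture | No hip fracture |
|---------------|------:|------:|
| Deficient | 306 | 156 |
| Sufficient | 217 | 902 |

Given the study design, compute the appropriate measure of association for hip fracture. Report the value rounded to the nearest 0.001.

8.153

Cells: a = 306, b = 156, c = 217, d = 902.
This is a nested case-control study: participants were sampled on outcome status, so risks in the source population cannot be estimated directly — relative risk is not valid here. The odds ratio is the appropriate measure.
OR = (a·d)/(b·c) = (306 × 902) / (156 × 217) = 276012 / 33852 = 8.15349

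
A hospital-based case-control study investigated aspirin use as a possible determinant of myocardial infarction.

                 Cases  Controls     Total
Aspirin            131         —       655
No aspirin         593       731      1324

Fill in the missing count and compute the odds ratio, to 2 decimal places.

The missing cell is in the exposed row: 655 − 131 = 524.
So a = 131, b = 524, c = 593, d = 731.
OR = (a·d)/(b·c) = (131 × 731) / (524 × 593) = 95761 / 310732 = 0.30818

0.31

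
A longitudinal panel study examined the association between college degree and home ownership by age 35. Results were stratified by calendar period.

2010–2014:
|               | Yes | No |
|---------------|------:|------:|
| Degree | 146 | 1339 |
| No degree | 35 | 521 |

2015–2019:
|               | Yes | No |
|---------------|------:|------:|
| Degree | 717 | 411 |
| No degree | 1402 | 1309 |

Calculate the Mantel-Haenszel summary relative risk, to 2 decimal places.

RR_MH = Σ(aᵢ·n₀ᵢ/nᵢ) / Σ(cᵢ·n₁ᵢ/nᵢ), with n₁ᵢ = aᵢ+bᵢ (exposed), n₀ᵢ = cᵢ+dᵢ (unexposed), nᵢ = n₁ᵢ+n₀ᵢ.
Stratum 1 (2010–2014): n₁ = 1485, n₀ = 556, n = 2041; a·n₀/n = 146·556/2041 = 39.7727; c·n₁/n = 35·1485/2041 = 25.4655
Stratum 2 (2015–2019): n₁ = 1128, n₀ = 2711, n = 3839; a·n₀/n = 717·2711/3839 = 506.3264; c·n₁/n = 1402·1128/3839 = 411.9448
RR_MH = (39.7727 + 506.3264) / (25.4655 + 411.9448) = 546.0990 / 437.4102 = 1.24848

1.25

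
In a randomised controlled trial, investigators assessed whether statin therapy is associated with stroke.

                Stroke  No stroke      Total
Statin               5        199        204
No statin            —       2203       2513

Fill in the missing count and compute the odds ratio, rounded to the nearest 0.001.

0.179

The missing cell is in the unexposed row: 2513 − 2203 = 310.
So a = 5, b = 199, c = 310, d = 2203.
OR = (a·d)/(b·c) = (5 × 2203) / (199 × 310) = 11015 / 61690 = 0.17855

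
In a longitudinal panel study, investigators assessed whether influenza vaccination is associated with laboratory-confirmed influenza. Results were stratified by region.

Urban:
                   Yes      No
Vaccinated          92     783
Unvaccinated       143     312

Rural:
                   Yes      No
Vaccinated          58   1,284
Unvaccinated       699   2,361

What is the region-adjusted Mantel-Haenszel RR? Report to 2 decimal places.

RR_MH = Σ(aᵢ·n₀ᵢ/nᵢ) / Σ(cᵢ·n₁ᵢ/nᵢ), with n₁ᵢ = aᵢ+bᵢ (exposed), n₀ᵢ = cᵢ+dᵢ (unexposed), nᵢ = n₁ᵢ+n₀ᵢ.
Stratum 1 (Urban): n₁ = 875, n₀ = 455, n = 1330; a·n₀/n = 92·455/1330 = 31.4737; c·n₁/n = 143·875/1330 = 94.0789
Stratum 2 (Rural): n₁ = 1342, n₀ = 3060, n = 4402; a·n₀/n = 58·3060/4402 = 40.3180; c·n₁/n = 699·1342/4402 = 213.0981
RR_MH = (31.4737 + 40.3180) / (94.0789 + 213.0981) = 71.7917 / 307.1771 = 0.23371

0.23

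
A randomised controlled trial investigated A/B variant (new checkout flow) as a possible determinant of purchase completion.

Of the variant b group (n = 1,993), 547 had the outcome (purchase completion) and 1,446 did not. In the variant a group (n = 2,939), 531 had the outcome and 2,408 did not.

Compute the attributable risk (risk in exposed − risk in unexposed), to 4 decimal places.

From the description: a = 547, b = 1446, c = 531, d = 2408.
Risk in exposed = 547/1993 = 0.274461; risk in unexposed = 531/2939 = 0.180674.
Risk difference = 0.274461 − 0.180674 = 0.093787

0.0938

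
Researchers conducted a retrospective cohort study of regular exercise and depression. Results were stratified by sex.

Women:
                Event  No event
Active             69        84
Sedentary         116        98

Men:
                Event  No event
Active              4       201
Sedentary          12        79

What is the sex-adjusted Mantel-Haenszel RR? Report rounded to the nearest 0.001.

RR_MH = Σ(aᵢ·n₀ᵢ/nᵢ) / Σ(cᵢ·n₁ᵢ/nᵢ), with n₁ᵢ = aᵢ+bᵢ (exposed), n₀ᵢ = cᵢ+dᵢ (unexposed), nᵢ = n₁ᵢ+n₀ᵢ.
Stratum 1 (Women): n₁ = 153, n₀ = 214, n = 367; a·n₀/n = 69·214/367 = 40.2343; c·n₁/n = 116·153/367 = 48.3597
Stratum 2 (Men): n₁ = 205, n₀ = 91, n = 296; a·n₀/n = 4·91/296 = 1.2297; c·n₁/n = 12·205/296 = 8.3108
RR_MH = (40.2343 + 1.2297) / (48.3597 + 8.3108) = 41.4641 / 56.6705 = 0.73167

0.732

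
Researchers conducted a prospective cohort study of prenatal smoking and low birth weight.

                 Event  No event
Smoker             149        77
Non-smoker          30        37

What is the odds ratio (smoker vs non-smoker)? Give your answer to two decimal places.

Cells: a = 149, b = 77, c = 30, d = 37.
OR = (a·d)/(b·c) = (149 × 37) / (77 × 30) = 5513 / 2310 = 2.38658
The odds of low birth weight are about 2.39 times as high in the smoker group.

2.39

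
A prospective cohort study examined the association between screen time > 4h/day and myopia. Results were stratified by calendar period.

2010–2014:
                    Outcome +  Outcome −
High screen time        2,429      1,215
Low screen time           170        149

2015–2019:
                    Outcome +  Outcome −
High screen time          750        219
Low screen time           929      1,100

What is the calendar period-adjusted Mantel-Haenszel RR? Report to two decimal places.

1.54

RR_MH = Σ(aᵢ·n₀ᵢ/nᵢ) / Σ(cᵢ·n₁ᵢ/nᵢ), with n₁ᵢ = aᵢ+bᵢ (exposed), n₀ᵢ = cᵢ+dᵢ (unexposed), nᵢ = n₁ᵢ+n₀ᵢ.
Stratum 1 (2010–2014): n₁ = 3644, n₀ = 319, n = 3963; a·n₀/n = 2429·319/3963 = 195.5213; c·n₁/n = 170·3644/3963 = 156.3159
Stratum 2 (2015–2019): n₁ = 969, n₀ = 2029, n = 2998; a·n₀/n = 750·2029/2998 = 507.5884; c·n₁/n = 929·969/2998 = 300.2672
RR_MH = (195.5213 + 507.5884) / (156.3159 + 300.2672) = 703.1097 / 456.5831 = 1.53994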